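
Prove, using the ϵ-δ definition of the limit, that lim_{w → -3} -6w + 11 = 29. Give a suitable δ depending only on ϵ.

δ = ϵ/6

Let ϵ > 0. We need δ > 0 so that 0 < |w + 3| < δ implies |(-6w + 11) − 29| < ϵ.
|(-6w + 11) − 29| = |-6w - 18| = 6|w + 3|.
Thus it suffices that |w + 3| < ϵ/6.
Take δ = ϵ/6. If 0 < |w + 3| < δ then |(-6w + 11) − 29| = 6|w + 3| < 6·(ϵ/6) = ϵ.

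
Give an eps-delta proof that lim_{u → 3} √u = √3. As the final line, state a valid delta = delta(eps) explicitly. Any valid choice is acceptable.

Let eps > 0. We want delta > 0 such that 0 < |u − 3| < delta implies |√u − √3| < eps.
Multiplying by the conjugate, |√u − √3| = |u − 3|/(√u + √3).
Restrict delta ≤ 3 so that |u − 3| < 3 forces u > 0, and then √u + √3 > √3.
Hence |√u − √3| < |u − 3|/√3, which is < eps once |u − 3| < √3·eps.
Take delta = min(3, √3·eps). If 0 < |u − 3| < delta then u > 0 and |√u − √3| < |u − 3|/√3 < eps.

delta = min(3, √3·eps)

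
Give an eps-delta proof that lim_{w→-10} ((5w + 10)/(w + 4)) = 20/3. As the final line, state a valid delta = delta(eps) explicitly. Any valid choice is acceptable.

Suppose eps > 0. We want delta > 0 with 0 < |w + 10| < delta ⇒ |(5w + 10)/(w + 4) − (20/3)| < eps.
Combining over a common denominator, (5w + 10)/(w + 4) − (20/3) = [(5w + 10)·(-6) − (-40)·(w + 4)] / [(-6)·(w + 4)] = 10(w + 10) / ((-6)(w + 4)).
So |(5w + 10)/(w + 4) − (20/3)| = 10|w + 10| / (6·|w + 4|).
Require delta ≤ 3, so |w + 4| ≥ |-6| − |w + 10| > 6 − 3 = 3.
Hence |(5w + 10)/(w + 4) − (20/3)| < 10|w + 10|/(6·3) = (5/9)|w + 10|, which is < eps once |w + 10| < (9/5)eps.
Take delta = min(3, (9/5)eps). Then 0 < |w + 10| < delta forces both bounds, so |(5w + 10)/(w + 4) − (20/3)| < eps.

delta = min(3, (9/5)eps)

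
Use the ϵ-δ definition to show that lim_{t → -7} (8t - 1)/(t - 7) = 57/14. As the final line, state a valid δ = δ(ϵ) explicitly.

Suppose ϵ > 0. We want δ > 0 with 0 < |t + 7| < δ ⇒ |(8t - 1)/(t - 7) − (57/14)| < ϵ.
Combining over a common denominator, (8t - 1)/(t - 7) − (57/14) = [(8t - 1)·(-14) − (-57)·(t - 7)] / [(-14)·(t - 7)] = -55(t + 7) / ((-14)(t - 7)).
So |(8t - 1)/(t - 7) − (57/14)| = 55|t + 7| / (14·|t − 7|).
Restrict δ ≤ 7. Then |t + 7| < 7 gives |t − 7| = |(t + 7) + (-14)| ≥ 14 − 7 = 7.
Hence |(8t - 1)/(t - 7) − (57/14)| < 55|t + 7|/(14·7) = (55/98)|t + 7|, which is < ϵ once |t + 7| < (98/55)ϵ.
Take δ = min(7, (98/55)ϵ). Then 0 < |t + 7| < δ forces both bounds, so |(8t - 1)/(t - 7) − (57/14)| < ϵ.

δ = min(7, (98/55)ϵ)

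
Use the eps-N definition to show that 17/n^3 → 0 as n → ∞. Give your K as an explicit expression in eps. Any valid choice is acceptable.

Suppose eps > 0. For n ≥ 1, |17/n^3 − 0| = 17/n^3.
17/n^3 < eps ⇔ n^3 > 17/eps ⇔ n > (17/eps)^{1/3}.
Take K = (17/eps)^{1/3}. Then n > K implies 17/n^3 < eps.

K = (17/eps)^{1/3}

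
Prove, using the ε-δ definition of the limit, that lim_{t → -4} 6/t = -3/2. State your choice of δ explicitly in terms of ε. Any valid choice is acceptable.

δ = min(2, (4/3)ε)

Let ε > 0. We seek δ > 0 such that 0 < |t + 4| < δ implies |6/t + 3/2| < ε.
|6/t + 3/2| = 6·|-4 − t|/(4·|t|) = 6|t + 4|/(4|t|).
Require δ ≤ 2 so that |t| > 4 − 2 = 2, hence 4|t| > 8.
Then |6/t + 3/2| < 6|t + 4|/8, which is < ε when |t + 4| < (4/3)ε.
Take δ = min(2, (4/3)ε). Then 0 < |t + 4| < δ gives both |t + 4| < 2 and |t + 4| < (4/3)ε, so |6/t + 3/2| < ε.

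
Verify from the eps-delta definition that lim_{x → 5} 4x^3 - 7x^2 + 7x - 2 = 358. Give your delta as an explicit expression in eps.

Let eps > 0. We want delta > 0 such that 0 < |x − 5| < delta implies |(4x^3 - 7x^2 + 7x - 2) − 358| < eps.
(4x^3 - 7x^2 + 7x - 2) − 358 = 4x^3 - 7x^2 + 7x - 360 = (x − 5)(4x^2 + 13x + 72).
So |(4x^3 - 7x^2 + 7x - 2) − 358| = |x − 5|·|4x^2 + 13x + 72|.
Require delta ≤ 2. Then |x − 5| < 2 gives |x| < 7, and by the triangle inequality |4x^2 + 13x + 72| ≤ 4·7^2 + 13·7 + 72 = 359.
Hence |(4x^3 - 7x^2 + 7x - 2) − 358| ≤ 359|x − 5| < eps provided |x − 5| < eps/359.
Take delta = min(2, eps/359). Then 0 < |x − 5| < delta gives both |x − 5| < 2 and |x − 5| < eps/359, so |(4x^3 - 7x^2 + 7x - 2) − 358| < eps.

delta = min(2, eps/359)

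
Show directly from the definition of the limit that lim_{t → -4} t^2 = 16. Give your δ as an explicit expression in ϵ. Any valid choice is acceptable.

δ = min(1, ϵ/9)

Let ϵ > 0 be given. We seek δ > 0 with 0 < |t + 4| < δ ⇒ |t^2 − 16| < ϵ.
Factor: t^2 − 16 = (t + 4)(t - 4), so |t^2 − 16| = |t + 4|·|t - 4|.
Impose δ ≤ 1 so that |t| < 5; then |t - 4| ≤ 9.
Hence |t^2 − 16| ≤ 9|t + 4|, which is < ϵ once |t + 4| < ϵ/9.
Take δ = min(1, ϵ/9). If 0 < |t + 4| < δ then both bounds hold and |t^2 − 16| ≤ 9|t + 4| < 9·(ϵ/9) = ϵ.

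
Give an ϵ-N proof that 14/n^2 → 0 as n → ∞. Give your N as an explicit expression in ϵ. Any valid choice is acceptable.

Suppose ϵ > 0. For n ≥ 1, |14/n^2 − 0| = 14/n^2.
14/n^2 < ϵ ⇔ n^2 > 14/ϵ ⇔ n > (14/ϵ)^{1/2}.
Take N = (14/ϵ)^{1/2}. Then n > N implies 14/n^2 < ϵ.

N = (14/ϵ)^{1/2}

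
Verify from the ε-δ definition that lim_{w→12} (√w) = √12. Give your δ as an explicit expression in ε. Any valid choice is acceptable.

Suppose ε > 0. We want δ > 0 such that 0 < |w − 12| < δ implies |√w − √12| < ε.
Rationalise: √w − √12 = (w − 12)/(√w + √12), so |√w − √12| = |w − 12|/(√w + √12).
Restrict δ ≤ 12 so that |w − 12| < 12 forces w > 0, and then √w + √12 > √12.
Hence |√w − √12| < |w − 12|/√12, which is < ε once |w − 12| < √12·ε.
Take δ = min(12, √12·ε). If 0 < |w − 12| < δ then w > 0 and |√w − √12| < |w − 12|/√12 < ε.

δ = min(12, √12·ε)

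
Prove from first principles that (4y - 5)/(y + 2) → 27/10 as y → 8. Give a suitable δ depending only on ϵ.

Let ϵ > 0. We want δ > 0 with 0 < |y − 8| < δ ⇒ |(4y - 5)/(y + 2) − (27/10)| < ϵ.
Combining over a common denominator, (4y - 5)/(y + 2) − (27/10) = [(4y - 5)·10 − 27·(y + 2)] / [10·(y + 2)] = 13(y − 8) / (10(y + 2)).
So |(4y - 5)/(y + 2) − (27/10)| = 13|y − 8| / (10·|y + 2|).
Restrict δ ≤ 5. Then |y − 8| < 5 gives |y + 2| = |(y − 8) + 10| ≥ 10 − 5 = 5.
Hence |(4y - 5)/(y + 2) − (27/10)| < 13|y − 8|/(10·5) = (13/50)|y − 8|, which is < ϵ once |y − 8| < (50/13)ϵ.
Take δ = min(5, (50/13)ϵ). Then 0 < |y − 8| < δ forces both bounds, so |(4y - 5)/(y + 2) − (27/10)| < ϵ.

δ = min(5, (50/13)ϵ)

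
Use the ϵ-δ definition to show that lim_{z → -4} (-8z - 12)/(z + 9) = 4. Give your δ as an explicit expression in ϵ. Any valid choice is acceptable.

Let ϵ > 0. We want δ > 0 with 0 < |z + 4| < δ ⇒ |(-8z - 12)/(z + 9) − 4| < ϵ.
Combining over a common denominator, (-8z - 12)/(z + 9) − 4 = [(-8z - 12)·5 − 20·(z + 9)] / [5·(z + 9)] = -60(z + 4) / (5(z + 9)).
So |(-8z - 12)/(z + 9) − 4| = 60|z + 4| / (5·|z + 9|).
Restrict δ ≤ 5/2. Then |z + 4| < 5/2 gives |z + 9| = |(z + 4) + 5| ≥ 5 − 5/2 = 5/2.
Hence |(-8z - 12)/(z + 9) − 4| < 60|z + 4|/(5·(5/2)) = (24/5)|z + 4|, which is < ϵ once |z + 4| < (5/24)ϵ.
Take δ = min(5/2, (5/24)ϵ). Then 0 < |z + 4| < δ forces both bounds, so |(-8z - 12)/(z + 9) − 4| < ϵ.

δ = min(5/2, (5/24)ϵ)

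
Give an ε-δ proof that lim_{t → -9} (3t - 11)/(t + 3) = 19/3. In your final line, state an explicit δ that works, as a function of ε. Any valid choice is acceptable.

Let ε > 0 be given. We want δ > 0 with 0 < |t + 9| < δ ⇒ |(3t - 11)/(t + 3) − (19/3)| < ε.
Combining over a common denominator, (3t - 11)/(t + 3) − (19/3) = [(3t - 11)·(-6) − (-38)·(t + 3)] / [(-6)·(t + 3)] = 20(t + 9) / ((-6)(t + 3)).
So |(3t - 11)/(t + 3) − (19/3)| = 20|t + 9| / (6·|t + 3|).
Require δ ≤ 3, so |t + 3| ≥ |-6| − |t + 9| > 6 − 3 = 3.
Hence |(3t - 11)/(t + 3) − (19/3)| < 20|t + 9|/(6·3) = (10/9)|t + 9|, which is < ε once |t + 9| < (9/10)ε.
Take δ = min(3, (9/10)ε). Then 0 < |t + 9| < δ forces both bounds, so |(3t - 11)/(t + 3) − (19/3)| < ε.

δ = min(3, (9/10)ε)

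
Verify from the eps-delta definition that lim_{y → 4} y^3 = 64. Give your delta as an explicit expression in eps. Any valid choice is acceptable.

delta = min(2, eps/76)

Fix eps > 0. We seek delta > 0 with 0 < |y − 4| < delta ⇒ |y^3 − 64| < eps.
Factor: y^3 − 64 = (y − 4)(y^2 + 4y + 16), so |y^3 − 64| = |y − 4|·|y^2 + 4y + 16|.
Restrict delta ≤ 2. Then |y − 4| < 2 gives |y| < 6, so by the triangle inequality |y^2 + 4y + 16| ≤ 6^2 + 4·6 + 16 = 76.
Hence |y^3 − 64| ≤ 76|y − 4|, which is < eps once |y − 4| < eps/76.
Take delta = min(2, eps/76). If 0 < |y − 4| < delta then both bounds hold and |y^3 − 64| ≤ 76|y − 4| < 76·(eps/76) = eps.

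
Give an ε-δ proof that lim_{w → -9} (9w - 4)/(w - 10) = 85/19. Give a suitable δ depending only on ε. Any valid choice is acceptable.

δ = min(19/2, (361/172)ε)

Fix ε > 0. We want δ > 0 with 0 < |w + 9| < δ ⇒ |(9w - 4)/(w - 10) − (85/19)| < ε.
Combining over a common denominator, (9w - 4)/(w - 10) − (85/19) = [(9w - 4)·(-19) − (-85)·(w - 10)] / [(-19)·(w - 10)] = -86(w + 9) / ((-19)(w - 10)).
So |(9w - 4)/(w - 10) − (85/19)| = 86|w + 9| / (19·|w − 10|).
Require δ ≤ 19/2, so |w − 10| ≥ |-19| − |w + 9| > 19 − 19/2 = 19/2.
Hence |(9w - 4)/(w - 10) − (85/19)| < 86|w + 9|/(19·(19/2)) = (172/361)|w + 9|, which is < ε once |w + 9| < (361/172)ε.
Take δ = min(19/2, (361/172)ε). Then 0 < |w + 9| < δ forces both bounds, so |(9w - 4)/(w - 10) − (85/19)| < ε.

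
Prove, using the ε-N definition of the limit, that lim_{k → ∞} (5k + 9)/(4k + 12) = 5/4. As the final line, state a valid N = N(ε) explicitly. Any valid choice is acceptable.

N = (3/2)/ε

Let ε > 0. For k ≥ 1, |(5k + 9)/(4k + 12) − (5/4)| = |-24|/(4(4k + 12)) = 24/(4(4k + 12)).
Since 4k + 12 ≥ 4k for k ≥ 1, this is ≤ 24/(4·4k) = (3/2)/k.
So |(5k + 9)/(4k + 12) − (5/4)| < ε whenever k > (3/2)/ε.
Take N = (3/2)/ε. If k > N then |(5k + 9)/(4k + 12) − (5/4)| ≤ (3/2)/k < ε.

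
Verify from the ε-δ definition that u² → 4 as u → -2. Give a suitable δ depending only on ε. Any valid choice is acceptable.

Let ε > 0 be given. We seek δ > 0 with 0 < |u + 2| < δ ⇒ |u² − 4| < ε.
Factor: u² − 4 = (u + 2)(u - 2), so |u² − 4| = |u + 2|·|u - 2|.
Restrict δ ≤ 1. Then |u + 2| < 1 gives |u| < 3, so by the triangle inequality |u - 2| ≤ 3 + 2 = 5.
Hence |u² − 4| ≤ 5|u + 2|, which is < ε once |u + 2| < ε/5.
Take δ = min(1, ε/5). If 0 < |u + 2| < δ then both bounds hold and |u² − 4| ≤ 5|u + 2| < 5·(ε/5) = ε.

δ = min(1, ε/5)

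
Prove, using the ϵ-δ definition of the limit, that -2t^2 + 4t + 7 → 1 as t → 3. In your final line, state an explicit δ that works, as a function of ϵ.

Let ϵ > 0 be given. We want δ > 0 such that 0 < |t − 3| < δ implies |(-2t^2 + 4t + 7) − 1| < ϵ.
(-2t^2 + 4t + 7) − 1 = -2t^2 + 4t + 6 = (t − 3)(-2t - 2).
So |(-2t^2 + 4t + 7) − 1| = |t − 3|·|-2t - 2|.
Require δ ≤ 1. Then |t − 3| < 1 gives |t| < 4, and by the triangle inequality |-2t - 2| ≤ 2·4 + 2 = 10.
Hence |(-2t^2 + 4t + 7) − 1| ≤ 10|t − 3| < ϵ provided |t − 3| < ϵ/10.
Take δ = min(1, ϵ/10). Then 0 < |t − 3| < δ gives both |t − 3| < 1 and |t − 3| < ϵ/10, so |(-2t^2 + 4t + 7) − 1| < ϵ.

δ = min(1, ϵ/10)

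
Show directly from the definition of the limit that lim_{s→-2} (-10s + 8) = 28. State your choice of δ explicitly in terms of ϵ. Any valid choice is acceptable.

δ = ϵ/10

Suppose ϵ > 0. We need δ > 0 so that 0 < |s + 2| < δ implies |(-10s + 8) − 28| < ϵ.
|(-10s + 8) − 28| = |-10s - 20| = 10|s + 2|.
Thus it suffices that |s + 2| < ϵ/10.
Take δ = ϵ/10. If 0 < |s + 2| < δ then |(-10s + 8) − 28| = 10|s + 2| < 10·(ϵ/10) = ϵ.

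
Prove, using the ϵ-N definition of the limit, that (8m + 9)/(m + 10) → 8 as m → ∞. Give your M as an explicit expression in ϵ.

M = 71/ϵ

Let ϵ > 0 be given. For m ≥ 1, |(8m + 9)/(m + 10) − 8| = |-71|/((m + 10)) = 71/((m + 10)).
Since m + 10 ≥ m for m ≥ 1, this is ≤ 71/(m) = 71/m.
So |(8m + 9)/(m + 10) − 8| < ϵ whenever m > 71/ϵ.
Take M = 71/ϵ. If m > M then |(8m + 9)/(m + 10) − 8| ≤ 71/m < ϵ.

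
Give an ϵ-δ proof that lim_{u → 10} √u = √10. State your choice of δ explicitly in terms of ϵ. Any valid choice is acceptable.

δ = min(10, √10·ϵ)

Let ϵ > 0 be given. We want δ > 0 such that 0 < |u − 10| < δ implies |√u − √10| < ϵ.
Multiplying by the conjugate, |√u − √10| = |u − 10|/(√u + √10).
Restrict δ ≤ 10 so that |u − 10| < 10 forces u > 0, and then √u + √10 > √10.
Hence |√u − √10| < |u − 10|/√10, which is < ϵ once |u − 10| < √10·ϵ.
Take δ = min(10, √10·ϵ). If 0 < |u − 10| < δ then u > 0 and |√u − √10| < |u − 10|/√10 < ϵ.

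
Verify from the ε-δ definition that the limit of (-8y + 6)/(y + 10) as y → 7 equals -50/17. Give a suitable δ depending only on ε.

Let ε > 0 be given. We want δ > 0 with 0 < |y − 7| < δ ⇒ |(-8y + 6)/(y + 10) + 50/17| < ε.
Combining over a common denominator, (-8y + 6)/(y + 10) + 50/17 = [(-8y + 6)·17 − (-50)·(y + 10)] / [17·(y + 10)] = -86(y − 7) / (17(y + 10)).
So |(-8y + 6)/(y + 10) + 50/17| = 86|y − 7| / (17·|y + 10|).
Require δ ≤ 17/2, so |y + 10| ≥ |17| − |y − 7| > 17 − 17/2 = 17/2.
Hence |(-8y + 6)/(y + 10) + 50/17| < 86|y − 7|/(17·(17/2)) = (172/289)|y − 7|, which is < ε once |y − 7| < (289/172)ε.
Take δ = min(17/2, (289/172)ε). Then 0 < |y − 7| < δ forces both bounds, so |(-8y + 6)/(y + 10) + 50/17| < ε.

δ = min(17/2, (289/172)ε)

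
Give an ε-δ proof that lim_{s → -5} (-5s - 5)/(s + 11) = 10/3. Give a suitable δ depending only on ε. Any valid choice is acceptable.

δ = min(3, (9/25)ε)

Let ε > 0. We want δ > 0 with 0 < |s + 5| < δ ⇒ |(-5s - 5)/(s + 11) − (10/3)| < ε.
Combining over a common denominator, (-5s - 5)/(s + 11) − (10/3) = [(-5s - 5)·6 − 20·(s + 11)] / [6·(s + 11)] = -50(s + 5) / (6(s + 11)).
So |(-5s - 5)/(s + 11) − (10/3)| = 50|s + 5| / (6·|s + 11|).
Restrict δ ≤ 3. Then |s + 5| < 3 gives |s + 11| = |(s + 5) + 6| ≥ 6 − 3 = 3.
Hence |(-5s - 5)/(s + 11) − (10/3)| < 50|s + 5|/(6·3) = (25/9)|s + 5|, which is < ε once |s + 5| < (9/25)ε.
Take δ = min(3, (9/25)ε). Then 0 < |s + 5| < δ forces both bounds, so |(-5s - 5)/(s + 11) − (10/3)| < ε.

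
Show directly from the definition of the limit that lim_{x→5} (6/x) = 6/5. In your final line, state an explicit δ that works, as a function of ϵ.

Fix ϵ > 0. We seek δ > 0 such that 0 < |x − 5| < δ implies |6/x − (6/5)| < ϵ.
|6/x − (6/5)| = 6·|5 − x|/(5·|x|) = 6|x − 5|/(5|x|).
Restrict δ ≤ 5/2. Then |x − 5| < 5/2 gives |x| > 5/2, so 5|x| > 25/2.
Then |6/x − (6/5)| < 6|x − 5|/(25/2), which is < ϵ when |x − 5| < (25/12)ϵ.
Take δ = min(5/2, (25/12)ϵ). Then 0 < |x − 5| < δ gives both |x − 5| < 5/2 and |x − 5| < (25/12)ϵ, so |6/x − (6/5)| < ϵ.

δ = min(5/2, (25/12)ϵ)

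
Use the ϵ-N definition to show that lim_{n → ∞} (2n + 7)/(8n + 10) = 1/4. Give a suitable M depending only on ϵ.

M = (9/16)/ϵ

Fix ϵ > 0. For n ≥ 1, |(2n + 7)/(8n + 10) − (1/4)| = |36|/(8(8n + 10)) = 36/(8(8n + 10)).
Since 8n + 10 ≥ 8n for n ≥ 1, this is ≤ 36/(8·8n) = (9/16)/n.
So |(2n + 7)/(8n + 10) − (1/4)| < ϵ whenever n > (9/16)/ϵ.
Take M = (9/16)/ϵ. If n > M then |(2n + 7)/(8n + 10) − (1/4)| ≤ (9/16)/n < ϵ.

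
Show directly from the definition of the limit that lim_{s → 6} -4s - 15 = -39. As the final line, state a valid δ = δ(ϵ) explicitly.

Fix ϵ > 0. We need δ > 0 so that 0 < |s − 6| < δ implies |(-4s - 15) + 39| < ϵ.
Since (-4s - 15) + 39 = -4(s − 6), we have |(-4s - 15) + 39| = 4|s − 6|.
So 4|s − 6| < ϵ exactly when |s − 6| < ϵ/4.
Take δ = ϵ/4. If 0 < |s − 6| < δ then |(-4s - 15) + 39| = 4|s − 6| < 4·(ϵ/4) = ϵ.

δ = ϵ/4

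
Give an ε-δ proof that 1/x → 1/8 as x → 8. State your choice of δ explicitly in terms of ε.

Let ε > 0 be given. We seek δ > 0 such that 0 < |x − 8| < δ implies |1/x − (1/8)| < ε.
|1/x − (1/8)| = |8 − x|/(8·|x|) = |x − 8|/(8|x|).
Restrict δ ≤ 4. Then |x − 8| < 4 gives |x| > 4, so 8|x| > 32.
Then |1/x − (1/8)| < |x − 8|/32, which is < ε when |x − 8| < 32ε.
Take δ = min(4, 32ε). Then 0 < |x − 8| < δ gives both |x − 8| < 4 and |x − 8| < 32ε, so |1/x − (1/8)| < ε.

δ = min(4, 32ε)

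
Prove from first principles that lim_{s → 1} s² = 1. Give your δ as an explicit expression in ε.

δ = min(1, ε/3)

Suppose ε > 0. We seek δ > 0 with 0 < |s − 1| < δ ⇒ |s² − 1| < ε.
Factor: s² − 1 = (s − 1)(s + 1), so |s² − 1| = |s − 1|·|s + 1|.
Restrict δ ≤ 1. Then |s − 1| < 1 gives |s| < 2, so by the triangle inequality |s + 1| ≤ 2 + 1 = 3.
Hence |s² − 1| ≤ 3|s − 1|, which is < ε once |s − 1| < ε/3.
Take δ = min(1, ε/3). If 0 < |s − 1| < δ then both bounds hold and |s² − 1| ≤ 3|s − 1| < 3·(ε/3) = ε.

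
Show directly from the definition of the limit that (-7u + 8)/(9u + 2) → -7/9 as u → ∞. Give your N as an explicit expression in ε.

N = (86/81)/ε

Suppose ε > 0. We seek N > 0 such that u > N implies |(-7u + 8)/(9u + 2) + 7/9| < ε.
(-7u + 8)/(9u + 2) + 7/9 = (9(-7u + 8) − (-7)(9u + 2)) / (9(9u + 2)) = 86/(9(9u + 2)).
For u > 0 we have 9u + 2 > 9u, so |(-7u + 8)/(9u + 2) + 7/9| = 86/(9(9u + 2)) < 86/(9·9u) = (86/81)/u.
Thus |(-7u + 8)/(9u + 2) + 7/9| < ε whenever u > (86/81)/ε.
Take N = (86/81)/ε. If u > N then |(-7u + 8)/(9u + 2) + 7/9| < (86/81)/u < ε.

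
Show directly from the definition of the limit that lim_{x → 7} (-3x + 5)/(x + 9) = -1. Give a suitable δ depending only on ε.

Let ε > 0. We want δ > 0 with 0 < |x − 7| < δ ⇒ |(-3x + 5)/(x + 9) + 1| < ε.
Combining over a common denominator, (-3x + 5)/(x + 9) + 1 = [(-3x + 5)·16 − (-16)·(x + 9)] / [16·(x + 9)] = -32(x − 7) / (16(x + 9)).
So |(-3x + 5)/(x + 9) + 1| = 32|x − 7| / (16·|x + 9|).
Restrict δ ≤ 8. Then |x − 7| < 8 gives |x + 9| = |(x − 7) + 16| ≥ 16 − 8 = 8.
Hence |(-3x + 5)/(x + 9) + 1| < 32|x − 7|/(16·8) = (1/4)|x − 7|, which is < ε once |x − 7| < 4ε.
Take δ = min(8, 4ε). Then 0 < |x − 7| < δ forces both bounds, so |(-3x + 5)/(x + 9) + 1| < ε.

δ = min(8, 4ε)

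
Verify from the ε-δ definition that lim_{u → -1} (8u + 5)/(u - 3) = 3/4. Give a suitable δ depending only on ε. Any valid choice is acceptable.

Fix ε > 0. We want δ > 0 with 0 < |u + 1| < δ ⇒ |(8u + 5)/(u - 3) − (3/4)| < ε.
Combining over a common denominator, (8u + 5)/(u - 3) − (3/4) = [(8u + 5)·(-4) − (-3)·(u - 3)] / [(-4)·(u - 3)] = -29(u + 1) / ((-4)(u - 3)).
So |(8u + 5)/(u - 3) − (3/4)| = 29|u + 1| / (4·|u − 3|).
Restrict δ ≤ 2. Then |u + 1| < 2 gives |u − 3| = |(u + 1) + (-4)| ≥ 4 − 2 = 2.
Hence |(8u + 5)/(u - 3) − (3/4)| < 29|u + 1|/(4·2) = (29/8)|u + 1|, which is < ε once |u + 1| < (8/29)ε.
Take δ = min(2, (8/29)ε). Then 0 < |u + 1| < δ forces both bounds, so |(8u + 5)/(u - 3) − (3/4)| < ε.

δ = min(2, (8/29)ε)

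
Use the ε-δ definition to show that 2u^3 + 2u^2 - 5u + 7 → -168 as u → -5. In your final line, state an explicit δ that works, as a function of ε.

Suppose ε > 0. We want δ > 0 such that 0 < |u + 5| < δ implies |(2u^3 + 2u^2 - 5u + 7) + 168| < ε.
(2u^3 + 2u^2 - 5u + 7) + 168 = 2u^3 + 2u^2 - 5u + 175 = (u + 5)(2u^2 - 8u + 35).
So |(2u^3 + 2u^2 - 5u + 7) + 168| = |u + 5|·|2u^2 - 8u + 35|.
Assume first that |u + 5| < 1, so |u| < 6. Then |2u^2 - 8u + 35| ≤ 2·6^2 + 8·6 + 35 = 155.
Hence |(2u^3 + 2u^2 - 5u + 7) + 168| ≤ 155|u + 5| < ε provided |u + 5| < ε/155.
Choosing δ = min(1, ε/155) ensures both conditions, hence |(2u^3 + 2u^2 - 5u + 7) + 168| < ε.

δ = min(1, ε/155)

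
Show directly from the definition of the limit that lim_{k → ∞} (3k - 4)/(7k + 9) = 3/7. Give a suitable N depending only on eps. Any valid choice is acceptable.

Fix eps > 0. For k ≥ 1, |(3k - 4)/(7k + 9) − (3/7)| = |-55|/(7(7k + 9)) = 55/(7(7k + 9)).
Since 7k + 9 ≥ 7k for k ≥ 1, this is ≤ 55/(7·7k) = (55/49)/k.
So |(3k - 4)/(7k + 9) − (3/7)| < eps whenever k > (55/49)/eps.
Take N = (55/49)/eps. If k > N then |(3k - 4)/(7k + 9) − (3/7)| ≤ (55/49)/k < eps.

N = (55/49)/eps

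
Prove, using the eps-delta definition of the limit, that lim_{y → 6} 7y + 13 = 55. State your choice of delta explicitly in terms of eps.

delta = eps/7

Suppose eps > 0. We need delta > 0 so that 0 < |y − 6| < delta implies |(7y + 13) − 55| < eps.
|(7y + 13) − 55| = |7y - 42| = 7|y − 6|.
So 7|y − 6| < eps exactly when |y − 6| < eps/7.
Choosing delta = eps/7 gives |(7y + 13) − 55| = 7|y − 6| < eps whenever |y − 6| < delta.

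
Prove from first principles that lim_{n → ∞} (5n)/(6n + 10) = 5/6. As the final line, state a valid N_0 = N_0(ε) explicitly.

Let ε > 0. For n ≥ 1, |(5n)/(6n + 10) − (5/6)| = |-50|/(6(6n + 10)) = 50/(6(6n + 10)).
Since 6n + 10 ≥ 6n for n ≥ 1, this is ≤ 50/(6·6n) = (25/18)/n.
So |(5n)/(6n + 10) − (5/6)| < ε whenever n > (25/18)/ε.
Take N_0 = (25/18)/ε. If n > N_0 then |(5n)/(6n + 10) − (5/6)| ≤ (25/18)/n < ε.

N_0 = (25/18)/ε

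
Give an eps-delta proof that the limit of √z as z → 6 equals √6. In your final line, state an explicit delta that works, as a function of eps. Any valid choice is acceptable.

Fix eps > 0. We want delta > 0 such that 0 < |z − 6| < delta implies |√z − √6| < eps.
Rationalise: √z − √6 = (z − 6)/(√z + √6), so |√z − √6| = |z − 6|/(√z + √6).
Restrict delta ≤ 6 so that |z − 6| < 6 forces z > 0, and then √z + √6 > √6.
Hence |√z − √6| < |z − 6|/√6, which is < eps once |z − 6| < √6·eps.
Take delta = min(6, √6·eps). If 0 < |z − 6| < delta then z > 0 and |√z − √6| < |z − 6|/√6 < eps.

delta = min(6, √6·eps)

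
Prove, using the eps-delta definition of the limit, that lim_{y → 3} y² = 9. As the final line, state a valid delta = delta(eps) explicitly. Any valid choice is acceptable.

delta = min(1, eps/7)

Let eps > 0. We seek delta > 0 with 0 < |y − 3| < delta ⇒ |y² − 9| < eps.
Factor: y² − 9 = (y − 3)(y + 3), so |y² − 9| = |y − 3|·|y + 3|.
Impose delta ≤ 1 so that |y| < 4; then |y + 3| ≤ 7.
Hence |y² − 9| ≤ 7|y − 3|, which is < eps once |y − 3| < eps/7.
Take delta = min(1, eps/7). If 0 < |y − 3| < delta then both bounds hold and |y² − 9| ≤ 7|y − 3| < 7·(eps/7) = eps.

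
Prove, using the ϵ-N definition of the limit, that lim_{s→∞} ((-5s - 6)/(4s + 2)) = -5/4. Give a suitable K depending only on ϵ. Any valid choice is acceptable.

K = (7/8)/ϵ

Fix ϵ > 0. We seek K > 0 such that s > K implies |(-5s - 6)/(4s + 2) + 5/4| < ϵ.
(-5s - 6)/(4s + 2) + 5/4 = (4(-5s - 6) − (-5)(4s + 2)) / (4(4s + 2)) = -14/(4(4s + 2)).
For s > 0 we have 4s + 2 > 4s, so |(-5s - 6)/(4s + 2) + 5/4| = 14/(4(4s + 2)) < 14/(4·4s) = (7/8)/s.
Thus |(-5s - 6)/(4s + 2) + 5/4| < ϵ whenever s > (7/8)/ϵ.
Take K = (7/8)/ϵ. If s > K then |(-5s - 6)/(4s + 2) + 5/4| < (7/8)/s < ϵ.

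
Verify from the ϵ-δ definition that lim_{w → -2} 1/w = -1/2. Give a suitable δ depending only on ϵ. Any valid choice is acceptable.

Fix ϵ > 0. We seek δ > 0 such that 0 < |w + 2| < δ implies |1/w + 1/2| < ϵ.
|1/w + 1/2| = |-2 − w|/(2·|w|) = |w + 2|/(2|w|).
Require δ ≤ 1 so that |w| > 2 − 1 = 1, hence 2|w| > 2.
Then |1/w + 1/2| < |w + 2|/2, which is < ϵ when |w + 2| < 2ϵ.
Take δ = min(1, 2ϵ). Then 0 < |w + 2| < δ gives both |w + 2| < 1 and |w + 2| < 2ϵ, so |1/w + 1/2| < ϵ.

δ = min(1, 2ϵ)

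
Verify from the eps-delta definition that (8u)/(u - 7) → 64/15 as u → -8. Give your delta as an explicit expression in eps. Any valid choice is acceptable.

delta = min(15/2, (225/112)eps)

Suppose eps > 0. We want delta > 0 with 0 < |u + 8| < delta ⇒ |(8u)/(u - 7) − (64/15)| < eps.
Combining over a common denominator, (8u)/(u - 7) − (64/15) = [(8u)·(-15) − (-64)·(u - 7)] / [(-15)·(u - 7)] = -56(u + 8) / ((-15)(u - 7)).
So |(8u)/(u - 7) − (64/15)| = 56|u + 8| / (15·|u − 7|).
Require delta ≤ 15/2, so |u − 7| ≥ |-15| − |u + 8| > 15 − 15/2 = 15/2.
Hence |(8u)/(u - 7) − (64/15)| < 56|u + 8|/(15·(15/2)) = (112/225)|u + 8|, which is < eps once |u + 8| < (225/112)eps.
Take delta = min(15/2, (225/112)eps). Then 0 < |u + 8| < delta forces both bounds, so |(8u)/(u - 7) − (64/15)| < eps.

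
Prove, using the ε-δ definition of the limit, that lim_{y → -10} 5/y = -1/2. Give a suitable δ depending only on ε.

δ = min(5, 10ε)

Let ε > 0. We seek δ > 0 such that 0 < |y + 10| < δ implies |5/y + 1/2| < ε.
|5/y + 1/2| = 5·|-10 − y|/(10·|y|) = 5|y + 10|/(10|y|).
Restrict δ ≤ 5. Then |y + 10| < 5 gives |y| > 5, so 10|y| > 50.
Then |5/y + 1/2| < 5|y + 10|/50, which is < ε when |y + 10| < 10ε.
Take δ = min(5, 10ε). Then 0 < |y + 10| < δ gives both |y + 10| < 5 and |y + 10| < 10ε, so |5/y + 1/2| < ε.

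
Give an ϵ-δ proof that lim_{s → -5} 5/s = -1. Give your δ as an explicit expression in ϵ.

δ = min(5/2, (5/2)ϵ)

Let ϵ > 0. We seek δ > 0 such that 0 < |s + 5| < δ implies |5/s + 1| < ϵ.
|5/s + 1| = 5·|-5 − s|/(5·|s|) = 5|s + 5|/(5|s|).
Require δ ≤ 5/2 so that |s| > 5 − 5/2 = 5/2, hence 5|s| > 25/2.
Then |5/s + 1| < 5|s + 5|/(25/2), which is < ϵ when |s + 5| < (5/2)ϵ.
Take δ = min(5/2, (5/2)ϵ). Then 0 < |s + 5| < δ gives both |s + 5| < 5/2 and |s + 5| < (5/2)ϵ, so |5/s + 1| < ϵ.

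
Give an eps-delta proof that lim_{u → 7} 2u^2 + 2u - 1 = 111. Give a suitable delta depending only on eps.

Fix eps > 0. We want delta > 0 such that 0 < |u − 7| < delta implies |(2u^2 + 2u - 1) − 111| < eps.
(2u^2 + 2u - 1) − 111 = 2u^2 + 2u - 112 = (u − 7)(2u + 16).
So |(2u^2 + 2u - 1) − 111| = |u − 7|·|2u + 16|.
Assume first that |u − 7| < 2, so |u| < 9. Then |2u + 16| ≤ 2·9 + 16 = 34.
Hence |(2u^2 + 2u - 1) − 111| ≤ 34|u − 7| < eps provided |u − 7| < eps/34.
Choosing delta = min(2, eps/34) ensures both conditions, hence |(2u^2 + 2u - 1) − 111| < eps.

delta = min(2, eps/34)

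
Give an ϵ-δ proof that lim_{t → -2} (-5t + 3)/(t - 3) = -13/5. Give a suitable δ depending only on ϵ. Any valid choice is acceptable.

Suppose ϵ > 0. We want δ > 0 with 0 < |t + 2| < δ ⇒ |(-5t + 3)/(t - 3) + 13/5| < ϵ.
Combining over a common denominator, (-5t + 3)/(t - 3) + 13/5 = [(-5t + 3)·(-5) − 13·(t - 3)] / [(-5)·(t - 3)] = 12(t + 2) / ((-5)(t - 3)).
So |(-5t + 3)/(t - 3) + 13/5| = 12|t + 2| / (5·|t − 3|).
Restrict δ ≤ 5/2. Then |t + 2| < 5/2 gives |t − 3| = |(t + 2) + (-5)| ≥ 5 − 5/2 = 5/2.
Hence |(-5t + 3)/(t - 3) + 13/5| < 12|t + 2|/(5·(5/2)) = (24/25)|t + 2|, which is < ϵ once |t + 2| < (25/24)ϵ.
Take δ = min(5/2, (25/24)ϵ). Then 0 < |t + 2| < δ forces both bounds, so |(-5t + 3)/(t - 3) + 13/5| < ϵ.

δ = min(5/2, (25/24)ϵ)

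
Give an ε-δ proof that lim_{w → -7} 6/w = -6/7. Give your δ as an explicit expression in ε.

Let ε > 0. We seek δ > 0 such that 0 < |w + 7| < δ implies |6/w + 6/7| < ε.
|6/w + 6/7| = 6·|-7 − w|/(7·|w|) = 6|w + 7|/(7|w|).
Restrict δ ≤ 7/2. Then |w + 7| < 7/2 gives |w| > 7/2, so 7|w| > 49/2.
Then |6/w + 6/7| < 6|w + 7|/(49/2), which is < ε when |w + 7| < (49/12)ε.
Take δ = min(7/2, (49/12)ε). Then 0 < |w + 7| < δ gives both |w + 7| < 7/2 and |w + 7| < (49/12)ε, so |6/w + 6/7| < ε.

δ = min(7/2, (49/12)ε)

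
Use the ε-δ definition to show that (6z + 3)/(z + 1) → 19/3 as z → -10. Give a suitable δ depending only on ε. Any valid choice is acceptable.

δ = min(9/2, (27/2)ε)

Let ε > 0. We want δ > 0 with 0 < |z + 10| < δ ⇒ |(6z + 3)/(z + 1) − (19/3)| < ε.
Combining over a common denominator, (6z + 3)/(z + 1) − (19/3) = [(6z + 3)·(-9) − (-57)·(z + 1)] / [(-9)·(z + 1)] = 3(z + 10) / ((-9)(z + 1)).
So |(6z + 3)/(z + 1) − (19/3)| = 3|z + 10| / (9·|z + 1|).
Require δ ≤ 9/2, so |z + 1| ≥ |-9| − |z + 10| > 9 − 9/2 = 9/2.
Hence |(6z + 3)/(z + 1) − (19/3)| < 3|z + 10|/(9·(9/2)) = (2/27)|z + 10|, which is < ε once |z + 10| < (27/2)ε.
Take δ = min(9/2, (27/2)ε). Then 0 < |z + 10| < δ forces both bounds, so |(6z + 3)/(z + 1) − (19/3)| < ε.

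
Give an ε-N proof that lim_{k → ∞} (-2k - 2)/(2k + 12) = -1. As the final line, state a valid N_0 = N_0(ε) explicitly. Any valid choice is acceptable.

N_0 = 5/ε

Suppose ε > 0. For k ≥ 1, |(-2k - 2)/(2k + 12) + 1| = |20|/(2(2k + 12)) = 20/(2(2k + 12)).
Since 2k + 12 ≥ 2k for k ≥ 1, this is ≤ 20/(2·2k) = 5/k.
So |(-2k - 2)/(2k + 12) + 1| < ε whenever k > 5/ε.
Take N_0 = 5/ε. If k > N_0 then |(-2k - 2)/(2k + 12) + 1| ≤ 5/k < ε.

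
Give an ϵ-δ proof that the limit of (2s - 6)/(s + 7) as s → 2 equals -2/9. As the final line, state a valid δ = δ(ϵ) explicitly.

δ = min(9/2, (81/40)ϵ)

Suppose ϵ > 0. We want δ > 0 with 0 < |s − 2| < δ ⇒ |(2s - 6)/(s + 7) + 2/9| < ϵ.
Combining over a common denominator, (2s - 6)/(s + 7) + 2/9 = [(2s - 6)·9 − (-2)·(s + 7)] / [9·(s + 7)] = 20(s − 2) / (9(s + 7)).
So |(2s - 6)/(s + 7) + 2/9| = 20|s − 2| / (9·|s + 7|).
Require δ ≤ 9/2, so |s + 7| ≥ |9| − |s − 2| > 9 − 9/2 = 9/2.
Hence |(2s - 6)/(s + 7) + 2/9| < 20|s − 2|/(9·(9/2)) = (40/81)|s − 2|, which is < ϵ once |s − 2| < (81/40)ϵ.
Take δ = min(9/2, (81/40)ϵ). Then 0 < |s − 2| < δ forces both bounds, so |(2s - 6)/(s + 7) + 2/9| < ϵ.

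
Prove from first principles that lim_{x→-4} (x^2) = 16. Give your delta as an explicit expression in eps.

delta = min(1, eps/9)

Fix eps > 0. We seek delta > 0 with 0 < |x + 4| < delta ⇒ |x^2 − 16| < eps.
Factor: x^2 − 16 = (x + 4)(x - 4), so |x^2 − 16| = |x + 4|·|x - 4|.
Impose delta ≤ 1 so that |x| < 5; then |x - 4| ≤ 9.
Hence |x^2 − 16| ≤ 9|x + 4|, which is < eps once |x + 4| < eps/9.
Take delta = min(1, eps/9). If 0 < |x + 4| < delta then both bounds hold and |x^2 − 16| ≤ 9|x + 4| < 9·(eps/9) = eps.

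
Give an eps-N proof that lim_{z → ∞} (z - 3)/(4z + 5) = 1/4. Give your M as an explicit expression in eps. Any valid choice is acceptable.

M = (17/16)/eps

Let eps > 0 be given. We seek M > 0 such that z > M implies |(z - 3)/(4z + 5) − (1/4)| < eps.
(z - 3)/(4z + 5) − (1/4) = (4(z - 3) − (4z + 5)) / (4(4z + 5)) = -17/(4(4z + 5)).
For z > 0 we have 4z + 5 > 4z, so |(z - 3)/(4z + 5) − (1/4)| = 17/(4(4z + 5)) < 17/(4·4z) = (17/16)/z.
Thus |(z - 3)/(4z + 5) − (1/4)| < eps whenever z > (17/16)/eps.
Take M = (17/16)/eps. If z > M then |(z - 3)/(4z + 5) − (1/4)| < (17/16)/z < eps.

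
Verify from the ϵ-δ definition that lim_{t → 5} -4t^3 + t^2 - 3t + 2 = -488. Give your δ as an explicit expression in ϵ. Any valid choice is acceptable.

δ = min(1, ϵ/356)

Fix ϵ > 0. We want δ > 0 such that 0 < |t − 5| < δ implies |(-4t^3 + t^2 - 3t + 2) + 488| < ϵ.
(-4t^3 + t^2 - 3t + 2) + 488 = -4t^3 + t^2 - 3t + 490 = (t − 5)(-4t^2 - 19t - 98).
So |(-4t^3 + t^2 - 3t + 2) + 488| = |t − 5|·|-4t^2 - 19t - 98|.
Require δ ≤ 1. Then |t − 5| < 1 gives |t| < 6, and by the triangle inequality |-4t^2 - 19t - 98| ≤ 4·6^2 + 19·6 + 98 = 356.
Hence |(-4t^3 + t^2 - 3t + 2) + 488| ≤ 356|t − 5| < ϵ provided |t − 5| < ϵ/356.
Choosing δ = min(1, ϵ/356) ensures both conditions, hence |(-4t^3 + t^2 - 3t + 2) + 488| < ϵ.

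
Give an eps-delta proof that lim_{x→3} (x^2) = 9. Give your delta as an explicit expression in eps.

delta = min(2, eps/8)

Fix eps > 0. We seek delta > 0 with 0 < |x − 3| < delta ⇒ |x^2 − 9| < eps.
Factor: x^2 − 9 = (x − 3)(x + 3), so |x^2 − 9| = |x − 3|·|x + 3|.
Restrict delta ≤ 2. Then |x − 3| < 2 gives |x| < 5, so by the triangle inequality |x + 3| ≤ 5 + 3 = 8.
Hence |x^2 − 9| ≤ 8|x − 3|, which is < eps once |x − 3| < eps/8.
Take delta = min(2, eps/8). If 0 < |x − 3| < delta then both bounds hold and |x^2 − 9| ≤ 8|x − 3| < 8·(eps/8) = eps.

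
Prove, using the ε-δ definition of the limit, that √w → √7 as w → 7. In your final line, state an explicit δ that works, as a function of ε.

δ = min(7, √7·ε)

Fix ε > 0. We want δ > 0 such that 0 < |w − 7| < δ implies |√w − √7| < ε.
Rationalise: √w − √7 = (w − 7)/(√w + √7), so |√w − √7| = |w − 7|/(√w + √7).
Restrict δ ≤ 7 so that |w − 7| < 7 forces w > 0, and then √w + √7 > √7.
Hence |√w − √7| < |w − 7|/√7, which is < ε once |w − 7| < √7·ε.
Take δ = min(7, √7·ε). If 0 < |w − 7| < δ then w > 0 and |√w − √7| < |w − 7|/√7 < ε.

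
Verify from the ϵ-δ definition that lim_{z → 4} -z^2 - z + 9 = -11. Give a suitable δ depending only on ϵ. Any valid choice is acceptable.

δ = min(1, ϵ/10)

Fix ϵ > 0. We want δ > 0 such that 0 < |z − 4| < δ implies |(-z^2 - z + 9) + 11| < ϵ.
(-z^2 - z + 9) + 11 = -z^2 - z + 20 = (z − 4)(-z - 5).
So |(-z^2 - z + 9) + 11| = |z − 4|·|-z - 5|.
Assume first that |z − 4| < 1, so |z| < 5. Then |-z - 5| ≤ 5 + 5 = 10.
Hence |(-z^2 - z + 9) + 11| ≤ 10|z − 4| < ϵ provided |z − 4| < ϵ/10.
Choosing δ = min(1, ϵ/10) ensures both conditions, hence |(-z^2 - z + 9) + 11| < ϵ.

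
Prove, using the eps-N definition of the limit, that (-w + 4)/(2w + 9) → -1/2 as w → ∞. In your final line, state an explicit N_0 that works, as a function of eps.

N_0 = (17/4)/eps

Let eps > 0. We seek N_0 > 0 such that w > N_0 implies |(-w + 4)/(2w + 9) + 1/2| < eps.
(-w + 4)/(2w + 9) + 1/2 = (2(-w + 4) − (-1)(2w + 9)) / (2(2w + 9)) = 17/(2(2w + 9)).
For w > 0 we have 2w + 9 > 2w, so |(-w + 4)/(2w + 9) + 1/2| = 17/(2(2w + 9)) < 17/(2·2w) = (17/4)/w.
Thus |(-w + 4)/(2w + 9) + 1/2| < eps whenever w > (17/4)/eps.
Take N_0 = (17/4)/eps. If w > N_0 then |(-w + 4)/(2w + 9) + 1/2| < (17/4)/w < eps.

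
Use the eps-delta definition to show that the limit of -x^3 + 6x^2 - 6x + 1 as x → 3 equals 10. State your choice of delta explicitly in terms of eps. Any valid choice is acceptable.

delta = min(1, eps/31)

Suppose eps > 0. We want delta > 0 such that 0 < |x − 3| < delta implies |(-x^3 + 6x^2 - 6x + 1) − 10| < eps.
(-x^3 + 6x^2 - 6x + 1) − 10 = -x^3 + 6x^2 - 6x - 9 = (x − 3)(-x^2 + 3x + 3).
So |(-x^3 + 6x^2 - 6x + 1) − 10| = |x − 3|·|-x^2 + 3x + 3|.
Assume first that |x − 3| < 1, so |x| < 4. Then |-x^2 + 3x + 3| ≤ 4^2 + 3·4 + 3 = 31.
Hence |(-x^3 + 6x^2 - 6x + 1) − 10| ≤ 31|x − 3| < eps provided |x − 3| < eps/31.
Take delta = min(1, eps/31). Then 0 < |x − 3| < delta gives both |x − 3| < 1 and |x − 3| < eps/31, so |(-x^3 + 6x^2 - 6x + 1) − 10| < eps.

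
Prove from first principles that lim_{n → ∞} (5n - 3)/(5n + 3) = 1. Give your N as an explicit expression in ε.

Let ε > 0 be given. For n ≥ 1, |(5n - 3)/(5n + 3) − 1| = |-30|/(5(5n + 3)) = 30/(5(5n + 3)).
Since 5n + 3 ≥ 5n for n ≥ 1, this is ≤ 30/(5·5n) = (6/5)/n.
So |(5n - 3)/(5n + 3) − 1| < ε whenever n > (6/5)/ε.
Take N = (6/5)/ε. If n > N then |(5n - 3)/(5n + 3) − 1| ≤ (6/5)/n < ε.

N = (6/5)/ε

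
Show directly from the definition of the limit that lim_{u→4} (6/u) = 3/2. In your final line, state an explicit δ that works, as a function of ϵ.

Suppose ϵ > 0. We seek δ > 0 such that 0 < |u − 4| < δ implies |6/u − (3/2)| < ϵ.
|6/u − (3/2)| = 6·|4 − u|/(4·|u|) = 6|u − 4|/(4|u|).
Restrict δ ≤ 2. Then |u − 4| < 2 gives |u| > 2, so 4|u| > 8.
Then |6/u − (3/2)| < 6|u − 4|/8, which is < ϵ when |u − 4| < (4/3)ϵ.
Take δ = min(2, (4/3)ϵ). Then 0 < |u − 4| < δ gives both |u − 4| < 2 and |u − 4| < (4/3)ϵ, so |6/u − (3/2)| < ϵ.

δ = min(2, (4/3)ϵ)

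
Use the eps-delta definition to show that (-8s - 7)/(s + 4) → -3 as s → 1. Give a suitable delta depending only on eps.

delta = min(5/2, (1/2)eps)

Let eps > 0. We want delta > 0 with 0 < |s − 1| < delta ⇒ |(-8s - 7)/(s + 4) + 3| < eps.
Combining over a common denominator, (-8s - 7)/(s + 4) + 3 = [(-8s - 7)·5 − (-15)·(s + 4)] / [5·(s + 4)] = -25(s − 1) / (5(s + 4)).
So |(-8s - 7)/(s + 4) + 3| = 25|s − 1| / (5·|s + 4|).
Restrict delta ≤ 5/2. Then |s − 1| < 5/2 gives |s + 4| = |(s − 1) + 5| ≥ 5 − 5/2 = 5/2.
Hence |(-8s - 7)/(s + 4) + 3| < 25|s − 1|/(5·(5/2)) = 2|s − 1|, which is < eps once |s − 1| < (1/2)eps.
Take delta = min(5/2, (1/2)eps). Then 0 < |s − 1| < delta forces both bounds, so |(-8s - 7)/(s + 4) + 3| < eps.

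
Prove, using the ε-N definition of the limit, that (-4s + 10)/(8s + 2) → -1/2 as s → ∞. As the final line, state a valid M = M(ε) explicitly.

Let ε > 0 be given. We seek M > 0 such that s > M implies |(-4s + 10)/(8s + 2) + 1/2| < ε.
(-4s + 10)/(8s + 2) + 1/2 = (8(-4s + 10) − (-4)(8s + 2)) / (8(8s + 2)) = 88/(8(8s + 2)).
For s > 0 we have 8s + 2 > 8s, so |(-4s + 10)/(8s + 2) + 1/2| = 88/(8(8s + 2)) < 88/(8·8s) = (11/8)/s.
Thus |(-4s + 10)/(8s + 2) + 1/2| < ε whenever s > (11/8)/ε.
Take M = (11/8)/ε. If s > M then |(-4s + 10)/(8s + 2) + 1/2| < (11/8)/s < ε.

M = (11/8)/ε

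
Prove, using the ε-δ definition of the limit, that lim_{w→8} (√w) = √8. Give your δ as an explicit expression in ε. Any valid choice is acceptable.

Let ε > 0 be given. We want δ > 0 such that 0 < |w − 8| < δ implies |√w − √8| < ε.
Rationalise: √w − √8 = (w − 8)/(√w + √8), so |√w − √8| = |w − 8|/(√w + √8).
Restrict δ ≤ 8 so that |w − 8| < 8 forces w > 0, and then √w + √8 > √8.
Hence |√w − √8| < |w − 8|/√8, which is < ε once |w − 8| < √8·ε.
Take δ = min(8, √8·ε). If 0 < |w − 8| < δ then w > 0 and |√w − √8| < |w − 8|/√8 < ε.

δ = min(8, √8·ε)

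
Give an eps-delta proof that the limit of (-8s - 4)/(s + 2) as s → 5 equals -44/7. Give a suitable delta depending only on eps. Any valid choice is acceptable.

Suppose eps > 0. We want delta > 0 with 0 < |s − 5| < delta ⇒ |(-8s - 4)/(s + 2) + 44/7| < eps.
Combining over a common denominator, (-8s - 4)/(s + 2) + 44/7 = [(-8s - 4)·7 − (-44)·(s + 2)] / [7·(s + 2)] = -12(s − 5) / (7(s + 2)).
So |(-8s - 4)/(s + 2) + 44/7| = 12|s − 5| / (7·|s + 2|).
Require delta ≤ 7/2, so |s + 2| ≥ |7| − |s − 5| > 7 − 7/2 = 7/2.
Hence |(-8s - 4)/(s + 2) + 44/7| < 12|s − 5|/(7·(7/2)) = (24/49)|s − 5|, which is < eps once |s − 5| < (49/24)eps.
Take delta = min(7/2, (49/24)eps). Then 0 < |s − 5| < delta forces both bounds, so |(-8s - 4)/(s + 2) + 44/7| < eps.

delta = min(7/2, (49/24)eps)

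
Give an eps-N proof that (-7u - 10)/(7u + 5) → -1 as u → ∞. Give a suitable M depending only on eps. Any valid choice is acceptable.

M = (5/7)/eps

Suppose eps > 0. We seek M > 0 such that u > M implies |(-7u - 10)/(7u + 5) + 1| < eps.
(-7u - 10)/(7u + 5) + 1 = (7(-7u - 10) − (-7)(7u + 5)) / (7(7u + 5)) = -35/(7(7u + 5)).
For u > 0 we have 7u + 5 > 7u, so |(-7u - 10)/(7u + 5) + 1| = 35/(7(7u + 5)) < 35/(7·7u) = (5/7)/u.
Thus |(-7u - 10)/(7u + 5) + 1| < eps whenever u > (5/7)/eps.
Take M = (5/7)/eps. If u > M then |(-7u - 10)/(7u + 5) + 1| < (5/7)/u < eps.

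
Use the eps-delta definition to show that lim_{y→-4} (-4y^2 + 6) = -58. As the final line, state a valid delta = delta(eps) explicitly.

delta = min(1, eps/36)

Suppose eps > 0. We want delta > 0 such that 0 < |y + 4| < delta implies |(-4y^2 + 6) + 58| < eps.
(-4y^2 + 6) + 58 = -4y^2 + 64 = (y + 4)(-4y + 16).
So |(-4y^2 + 6) + 58| = |y + 4|·|-4y + 16|.
Assume first that |y + 4| < 1, so |y| < 5. Then |-4y + 16| ≤ 4·5 + 16 = 36.
Hence |(-4y^2 + 6) + 58| ≤ 36|y + 4| < eps provided |y + 4| < eps/36.
Choosing delta = min(1, eps/36) ensures both conditions, hence |(-4y^2 + 6) + 58| < eps.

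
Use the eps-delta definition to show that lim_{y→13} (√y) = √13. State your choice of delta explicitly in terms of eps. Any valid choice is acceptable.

delta = min(13, √13·eps)

Let eps > 0 be given. We want delta > 0 such that 0 < |y − 13| < delta implies |√y − √13| < eps.
Multiplying by the conjugate, |√y − √13| = |y − 13|/(√y + √13).
Restrict delta ≤ 13 so that |y − 13| < 13 forces y > 0, and then √y + √13 > √13.
Hence |√y − √13| < |y − 13|/√13, which is < eps once |y − 13| < √13·eps.
Take delta = min(13, √13·eps). If 0 < |y − 13| < delta then y > 0 and |√y − √13| < |y − 13|/√13 < eps.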